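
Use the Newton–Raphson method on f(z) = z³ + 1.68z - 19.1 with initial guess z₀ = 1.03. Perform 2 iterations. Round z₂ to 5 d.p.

Newton update: z ← z − f(z)/f'(z).
f'(z) = 3z² + 1.68
z_0 = 1.030000: f = -16.276873, f' = 4.862700 → z_1 = 1.030000 - (-16.276873)/(4.862700) = 4.377291
z_1 = 4.377291: f = 72.125718, f' = 59.162035 → z_2 = 4.377291 - (72.125718)/(59.162035) = 3.158170

3.15817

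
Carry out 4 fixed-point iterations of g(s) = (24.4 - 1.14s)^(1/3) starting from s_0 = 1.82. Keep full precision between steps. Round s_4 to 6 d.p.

s_1 = g(1.820000) = 2.815778
s_2 = g(2.815778) = 2.767220
s_3 = g(2.767220) = 2.769628
s_4 = g(2.769628) = 2.769509

2.769509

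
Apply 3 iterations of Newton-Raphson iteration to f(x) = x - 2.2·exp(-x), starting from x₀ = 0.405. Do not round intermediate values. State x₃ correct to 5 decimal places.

0.89707

Newton update: x ← x − f(x)/f'(x).
f'(x) = 1 + 2.2·exp(-x)
x_0 = 0.405000: f = -1.062349, f' = 2.467349 → x_1 = 0.405000 - (-1.062349)/(2.467349) = 0.835563
x_1 = 0.835563: f = -0.118424, f' = 1.953987 → x_2 = 0.835563 - (-0.118424)/(1.953987) = 0.896169
x_2 = 0.896169: f = -0.001717, f' = 1.897886 → x_3 = 0.896169 - (-0.001717)/(1.897886) = 0.897074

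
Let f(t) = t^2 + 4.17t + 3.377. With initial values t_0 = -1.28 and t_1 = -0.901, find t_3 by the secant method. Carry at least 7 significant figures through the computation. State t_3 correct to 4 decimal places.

Secant update: t_(k+1) = t_k − f(t_k)·(t_k − t_(k-1))/(f(t_k) − f(t_(k-1))).
f(t_0) = -0.322200, f(t_1) = 0.431631
t_2 = -0.901000 - (0.431631)·(-0.901000 - -1.280000)/(0.431631 - (-0.322200)) = -1.118009; f(t_2) = -0.035154
t_3 = -1.118009 - (-0.035154)·(-1.118009 - -0.901000)/(-0.035154 - (0.431631)) = -1.101666; f(t_3) = -0.003279

-1.1017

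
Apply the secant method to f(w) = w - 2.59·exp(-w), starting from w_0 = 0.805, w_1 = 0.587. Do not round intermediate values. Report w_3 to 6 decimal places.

0.974281

f(w_0) = -0.352958, f(w_1) = -0.853021
w_2 = 0.587000 - (-0.853021)·(0.587000 - 0.805000)/(-0.853021 - (-0.352958)) = 0.958870; f(w_2) = -0.033944
w_3 = 0.958870 - (-0.033944)·(0.958870 - 0.587000)/(-0.033944 - (-0.853021)) = 0.974281; f(w_3) = -0.003350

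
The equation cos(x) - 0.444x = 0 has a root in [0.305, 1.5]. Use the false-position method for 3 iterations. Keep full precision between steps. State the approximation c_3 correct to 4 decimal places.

False-position update: c = (a·f(b) − b·f(a))/(f(b) − f(a)); replace the endpoint whose sign matches f(c).
f(0.305000) = 0.818427, f(1.500000) = -0.595263
step 1: c = 0.996821, f(c) = 0.100386 > 0 → new bracket [0.996821, 1.500000]
step 2: c = 1.069433, f(c) = 0.005794 > 0 → new bracket [1.069433, 1.500000]
step 3: c = 1.073583, f(c) = 0.000307 > 0 → new bracket [1.073583, 1.500000]

1.0736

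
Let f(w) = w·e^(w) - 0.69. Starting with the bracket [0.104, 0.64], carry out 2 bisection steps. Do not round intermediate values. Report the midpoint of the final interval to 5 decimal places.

f(0.104000) = -0.574602, f(0.640000) = 0.523748 (opposite signs)
step 1: m = 0.372000, f(m) = -0.150365 < 0 → root in [0.372000, 0.640000]
step 2: m = 0.506000, f(m) = 0.149274 > 0 → root in [0.372000, 0.506000]
Midpoint of [0.372000, 0.506000] = 0.439000

0.43900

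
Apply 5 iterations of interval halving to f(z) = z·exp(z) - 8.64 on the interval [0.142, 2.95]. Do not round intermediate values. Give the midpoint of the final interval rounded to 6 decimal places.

1.677625

f(0.142000) = -8.476334, f(2.950000) = 47.722563 (opposite signs)
step 1: m = 1.546000, f(m) = -1.385145 < 0 → root in [1.546000, 2.950000]
step 2: m = 2.248000, f(m) = 12.645816 > 0 → root in [1.546000, 2.248000]
step 3: m = 1.897000, f(m) = 4.005149 > 0 → root in [1.546000, 1.897000]
step 4: m = 1.721500, f(m) = 0.988197 > 0 → root in [1.546000, 1.721500]
step 5: m = 1.633750, f(m) = -0.270217 < 0 → root in [1.633750, 1.721500]
Midpoint of [1.633750, 1.721500] = 1.677625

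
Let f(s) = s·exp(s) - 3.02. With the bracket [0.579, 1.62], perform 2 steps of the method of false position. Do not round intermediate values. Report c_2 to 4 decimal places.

False-position update: c = (a·f(b) − b·f(a))/(f(b) − f(a)); replace the endpoint whose sign matches f(c).
f(0.579000) = -1.986917, f(1.620000) = 5.166006
step 1: c = 0.868166, f(c) = -0.951563 < 0 → new bracket [0.868166, 1.620000]
step 2: c = 0.985111, f(c) = -0.381768 < 0 → new bracket [0.985111, 1.620000]

0.9851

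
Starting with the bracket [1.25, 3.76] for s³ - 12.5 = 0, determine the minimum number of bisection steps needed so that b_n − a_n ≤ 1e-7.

25

Initial width b − a = 3.76 − 1.25 = 2.510000.
After n steps the width is (b−a)/2^n; need (b−a)/2^n ≤ 1e-7.
So n ≥ log₂(2.510000/1e-7) = log₂(25100000.0000) ≈ 24.5812.
Hence n = 25.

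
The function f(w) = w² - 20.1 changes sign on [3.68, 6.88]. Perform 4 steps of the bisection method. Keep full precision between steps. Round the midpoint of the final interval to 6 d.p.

4.580000

f(3.680000) = -6.557600, f(6.880000) = 27.234400 (opposite signs)
step 1: m = 5.280000, f(m) = 7.778400 > 0 → root in [3.680000, 5.280000]
step 2: m = 4.480000, f(m) = -0.029600 < 0 → root in [4.480000, 5.280000]
step 3: m = 4.880000, f(m) = 3.714400 > 0 → root in [4.480000, 4.880000]
step 4: m = 4.680000, f(m) = 1.802400 > 0 → root in [4.480000, 4.680000]
Midpoint of [4.480000, 4.680000] = 4.580000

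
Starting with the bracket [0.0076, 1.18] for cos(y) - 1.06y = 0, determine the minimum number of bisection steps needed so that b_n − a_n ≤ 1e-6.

Initial width b − a = 1.18 − 0.0076 = 1.172400.
After n steps the width is (b−a)/2^n; need (b−a)/2^n ≤ 1e-6.
So n ≥ log₂(1.172400/1e-6) = log₂(1172400.0000) ≈ 20.1610.
Hence n = 21.

21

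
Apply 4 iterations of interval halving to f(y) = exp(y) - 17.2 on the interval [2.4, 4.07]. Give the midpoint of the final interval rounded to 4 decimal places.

2.8697

f(2.400000) = -6.176824, f(4.070000) = 41.356963 (opposite signs)
step 1: m = 3.235000, f(m) = 8.206372 > 0 → root in [2.400000, 3.235000]
step 2: m = 2.817500, f(m) = -0.465039 < 0 → root in [2.817500, 3.235000]
step 3: m = 3.026250, f(m) = 3.419763 > 0 → root in [2.817500, 3.026250]
step 4: m = 2.921875, f(m) = 1.376085 > 0 → root in [2.817500, 2.921875]
Midpoint of [2.817500, 2.921875] = 2.869687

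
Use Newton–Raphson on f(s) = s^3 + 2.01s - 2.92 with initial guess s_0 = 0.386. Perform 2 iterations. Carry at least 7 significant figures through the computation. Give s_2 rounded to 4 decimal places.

f'(s) = 3s^2 + 2.01
s_0 = 0.386000: f = -2.086628, f' = 2.456988 → s_1 = 0.386000 - (-2.086628)/(2.456988) = 1.235262
s_1 = 1.235262: f = 1.447731, f' = 6.587620 → s_2 = 1.235262 - (1.447731)/(6.587620) = 1.015497

1.0155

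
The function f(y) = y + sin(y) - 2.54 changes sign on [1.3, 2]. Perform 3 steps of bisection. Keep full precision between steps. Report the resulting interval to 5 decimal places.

f(1.300000) = -0.276442, f(2.000000) = 0.369297 (opposite signs)
step 1: m = 1.650000, f(m) = 0.106865 > 0 → root in [1.300000, 1.650000]
step 2: m = 1.475000, f(m) = -0.069585 < 0 → root in [1.475000, 1.650000]
step 3: m = 1.562500, f(m) = 0.022466 > 0 → root in [1.475000, 1.562500]

[1.47500, 1.56250]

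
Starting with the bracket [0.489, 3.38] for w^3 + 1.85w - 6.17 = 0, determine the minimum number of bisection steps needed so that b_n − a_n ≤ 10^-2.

9

Initial width b − a = 3.38 − 0.489 = 2.891000.
After n steps the width is (b−a)/2^n; need (b−a)/2^n ≤ 10^-2.
So n ≥ log₂(2.891000/10^-2) = log₂(289.1000) ≈ 8.1754.
Hence n = 9.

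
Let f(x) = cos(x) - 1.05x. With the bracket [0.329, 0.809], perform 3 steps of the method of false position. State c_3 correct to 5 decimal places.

False-position update: c = (a·f(b) − b·f(a))/(f(b) − f(a)); replace the endpoint whose sign matches f(c).
f(0.329000) = 0.600916, f(0.809000) = -0.159228
step 1: c = 0.708454, f(c) = 0.015492 > 0 → new bracket [0.708454, 0.809000]
step 2: c = 0.717369, f(c) = 0.000300 > 0 → new bracket [0.717369, 0.809000]
step 3: c = 0.717542, f(c) = 0.000006 > 0 → new bracket [0.717542, 0.809000]

0.71754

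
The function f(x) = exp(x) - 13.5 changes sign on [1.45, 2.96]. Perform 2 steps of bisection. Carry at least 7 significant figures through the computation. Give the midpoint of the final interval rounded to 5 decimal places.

2.77125

f(1.450000) = -9.236885, f(2.960000) = 5.797972 (opposite signs)
step 1: m = 2.205000, f(m) = -4.429748 < 0 → root in [2.205000, 2.960000]
step 2: m = 2.582500, f(m) = -0.269828 < 0 → root in [2.582500, 2.960000]
Midpoint of [2.582500, 2.960000] = 2.771250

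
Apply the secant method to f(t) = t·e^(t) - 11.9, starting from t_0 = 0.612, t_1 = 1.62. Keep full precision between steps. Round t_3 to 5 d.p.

1.81157

f(t_0) = -10.771401, f(t_1) = -3.713994
t_2 = 1.620000 - (-3.713994)·(1.620000 - 0.612000)/(-3.713994 - (-10.771401)) = 2.150465; f(t_2) = 6.570017
t_3 = 2.150465 - (6.570017)·(2.150465 - 1.620000)/(6.570017 - (-3.713994)) = 1.811573; f(t_3) = -0.813046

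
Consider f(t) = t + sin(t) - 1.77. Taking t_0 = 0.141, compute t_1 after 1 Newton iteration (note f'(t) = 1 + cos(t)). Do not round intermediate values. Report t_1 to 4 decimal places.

Newton update: t ← t − f(t)/f'(t).
t_0 = 0.141000: f = -1.488467, f' = 1.990076 → t_1 = 0.141000 - (-1.488467)/(1.990076) = 0.888945

0.8889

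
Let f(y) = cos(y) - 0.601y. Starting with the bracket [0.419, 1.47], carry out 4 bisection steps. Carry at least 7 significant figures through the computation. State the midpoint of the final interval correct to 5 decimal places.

0.97734

f(0.419000) = 0.661677, f(1.470000) = -0.782844 (opposite signs)
step 1: m = 0.944500, f(m) = 0.018504 > 0 → root in [0.944500, 1.470000]
step 2: m = 1.207250, f(m) = -0.369966 < 0 → root in [0.944500, 1.207250]
step 3: m = 1.075875, f(m) = -0.171638 < 0 → root in [0.944500, 1.075875]
step 4: m = 1.010188, f(m) = -0.075421 < 0 → root in [0.944500, 1.010188]
Midpoint of [0.944500, 1.010188] = 0.977344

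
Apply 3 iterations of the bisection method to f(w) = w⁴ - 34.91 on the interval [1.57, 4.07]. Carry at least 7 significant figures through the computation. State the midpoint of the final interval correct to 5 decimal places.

2.35125

f(1.570000) = -28.834268, f(4.070000) = 239.485912 (opposite signs)
step 1: m = 2.820000, f(m) = 28.330666 > 0 → root in [1.570000, 2.820000]
step 2: m = 2.195000, f(m) = -11.696635 < 0 → root in [2.195000, 2.820000]
step 3: m = 2.507500, f(m) = 4.623364 > 0 → root in [2.195000, 2.507500]
Midpoint of [2.195000, 2.507500] = 2.351250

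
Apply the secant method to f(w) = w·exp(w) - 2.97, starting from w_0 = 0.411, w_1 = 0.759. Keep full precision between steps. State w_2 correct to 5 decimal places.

1.22768

f(w_0) = -2.350078, f(w_1) = -1.348670
w_2 = 0.759000 - (-1.348670)·(0.759000 - 0.411000)/(-1.348670 - (-2.350078)) = 1.227678; f(w_2) = 1.220423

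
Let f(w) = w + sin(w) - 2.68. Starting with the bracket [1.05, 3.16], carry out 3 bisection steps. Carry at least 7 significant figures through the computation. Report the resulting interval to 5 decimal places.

[1.57750, 1.84125]

f(1.050000) = -0.762577, f(3.160000) = 0.461594 (opposite signs)
step 1: m = 2.105000, f(m) = 0.285674 > 0 → root in [1.050000, 2.105000]
step 2: m = 1.577500, f(m) = -0.102522 < 0 → root in [1.577500, 2.105000]
step 3: m = 1.841250, f(m) = 0.124900 > 0 → root in [1.577500, 1.841250]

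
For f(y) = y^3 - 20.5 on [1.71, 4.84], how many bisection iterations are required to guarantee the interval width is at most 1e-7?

25

Initial width b − a = 4.84 − 1.71 = 3.130000.
After n steps the width is (b−a)/2^n; need (b−a)/2^n ≤ 1e-7.
So n ≥ log₂(3.130000/1e-7) = log₂(31300000.0000) ≈ 24.8997.
Hence n = 25.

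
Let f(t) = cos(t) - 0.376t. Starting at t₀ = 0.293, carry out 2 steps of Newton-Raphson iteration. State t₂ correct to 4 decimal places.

1.1416

Newton update: t ← t − f(t)/f'(t).
f'(t) = -sin(t) - 0.376
t_0 = 0.293000: f = 0.847214, f' = -0.664826 → t_1 = 0.293000 - (0.847214)/(-0.664826) = 1.567340
t_1 = 1.567340: f = -0.585863, f' = -1.375994 → t_2 = 1.567340 - (-0.585863)/(-1.375994) = 1.141565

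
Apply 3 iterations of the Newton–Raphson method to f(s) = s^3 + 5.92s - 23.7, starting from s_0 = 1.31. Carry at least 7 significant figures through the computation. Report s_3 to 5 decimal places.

f'(s) = 3s^2 + 5.92
s_0 = 1.310000: f = -13.696709, f' = 11.068300 → s_1 = 1.310000 - (-13.696709)/(11.068300) = 2.547472
s_1 = 2.547472: f = 7.913138, f' = 25.388838 → s_2 = 2.547472 - (7.913138)/(25.388838) = 2.235794
s_2 = 2.235794: f = 0.712130, f' = 20.916324 → s_3 = 2.235794 - (0.712130)/(20.916324) = 2.201747

2.20175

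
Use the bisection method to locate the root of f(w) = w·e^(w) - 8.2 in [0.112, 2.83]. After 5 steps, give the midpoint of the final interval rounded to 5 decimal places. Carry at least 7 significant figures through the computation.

1.59841

f(0.112000) = -8.074727, f(2.830000) = 39.755654 (opposite signs)
step 1: m = 1.471000, f(m) = -1.795874 < 0 → root in [1.471000, 2.830000]
step 2: m = 2.150500, f(m) = 10.270971 > 0 → root in [1.471000, 2.150500]
step 3: m = 1.810750, f(m) = 2.872794 > 0 → root in [1.471000, 1.810750]
step 4: m = 1.640875, f(m) = 0.266394 > 0 → root in [1.471000, 1.640875]
step 5: m = 1.555938, f(m) = -0.825591 < 0 → root in [1.555938, 1.640875]
Midpoint of [1.555938, 1.640875] = 1.598406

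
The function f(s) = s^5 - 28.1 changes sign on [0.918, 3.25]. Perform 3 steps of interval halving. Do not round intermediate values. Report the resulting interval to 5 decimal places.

[1.79250, 2.08400]

f(0.918000) = -27.448051, f(3.250000) = 334.490820 (opposite signs)
step 1: m = 2.084000, f(m) = 11.208690 > 0 → root in [0.918000, 2.084000]
step 2: m = 1.501000, f(m) = -20.480904 < 0 → root in [1.501000, 2.084000]
step 3: m = 1.792500, f(m) = -9.594713 < 0 → root in [1.792500, 2.084000]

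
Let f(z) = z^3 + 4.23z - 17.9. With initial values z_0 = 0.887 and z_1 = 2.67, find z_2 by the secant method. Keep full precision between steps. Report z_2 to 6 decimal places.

f(z_0) = -13.450126, f(z_1) = 12.428263
z_2 = 2.670000 - (12.428263)·(2.670000 - 0.887000)/(12.428263 - (-13.450126)) = 1.813703; f(z_2) = -4.261830

1.813703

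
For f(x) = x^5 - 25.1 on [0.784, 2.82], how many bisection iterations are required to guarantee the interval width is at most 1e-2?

Initial width b − a = 2.82 − 0.784 = 2.036000.
After n steps the width is (b−a)/2^n; need (b−a)/2^n ≤ 1e-2.
So n ≥ log₂(2.036000/1e-2) = log₂(203.6000) ≈ 7.6696.
Hence n = 8.

8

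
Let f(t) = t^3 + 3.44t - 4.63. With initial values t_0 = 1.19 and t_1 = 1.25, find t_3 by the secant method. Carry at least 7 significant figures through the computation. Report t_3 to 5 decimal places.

1.03065

f(t_0) = 1.148759, f(t_1) = 1.623125
t_2 = 1.250000 - (1.623125)·(1.250000 - 1.190000)/(1.623125 - (1.148759)) = 1.044700; f(t_2) = 0.103949
t_3 = 1.044700 - (0.103949)·(1.044700 - 1.250000)/(0.103949 - (1.623125)) = 1.030652; f(t_3) = 0.010246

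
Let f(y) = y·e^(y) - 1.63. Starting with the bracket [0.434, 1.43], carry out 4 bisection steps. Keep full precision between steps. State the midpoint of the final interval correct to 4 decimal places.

0.7764

f(0.434000) = -0.960156, f(1.430000) = 4.345540 (opposite signs)
step 1: m = 0.932000, f(m) = 0.736892 > 0 → root in [0.434000, 0.932000]
step 2: m = 0.683000, f(m) = -0.277791 < 0 → root in [0.683000, 0.932000]
step 3: m = 0.807500, f(m) = 0.180653 > 0 → root in [0.683000, 0.807500]
step 4: m = 0.745250, f(m) = -0.059782 < 0 → root in [0.745250, 0.807500]
Midpoint of [0.745250, 0.807500] = 0.776375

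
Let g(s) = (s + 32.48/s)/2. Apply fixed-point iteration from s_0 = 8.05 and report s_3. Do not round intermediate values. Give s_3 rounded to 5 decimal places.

s_1 = g(8.050000) = 6.042391
s_2 = g(6.042391) = 5.708873
s_3 = g(5.708873) = 5.699131

5.69913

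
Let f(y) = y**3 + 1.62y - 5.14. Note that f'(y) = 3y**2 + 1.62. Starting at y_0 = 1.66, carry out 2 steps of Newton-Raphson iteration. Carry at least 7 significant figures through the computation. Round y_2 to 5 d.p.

1.41734

y_0 = 1.660000: f = 2.123496, f' = 9.886800 → y_1 = 1.660000 - (2.123496)/(9.886800) = 1.445219
y_1 = 1.445219: f = 0.219824, f' = 7.885975 → y_2 = 1.445219 - (0.219824)/(7.885975) = 1.417344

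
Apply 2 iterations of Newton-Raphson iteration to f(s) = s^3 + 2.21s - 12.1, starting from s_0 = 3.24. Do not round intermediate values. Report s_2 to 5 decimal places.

f'(s) = 3s^2 + 2.21
s_0 = 3.240000: f = 29.072624, f' = 33.702800 → s_1 = 3.240000 - (29.072624)/(33.702800) = 2.377383
s_1 = 2.377383: f = 6.590857, f' = 19.165843 → s_2 = 2.377383 - (6.590857)/(19.165843) = 2.033497

2.03350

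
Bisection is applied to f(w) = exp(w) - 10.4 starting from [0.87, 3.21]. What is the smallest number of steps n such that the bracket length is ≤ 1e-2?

Initial width b − a = 3.21 − 0.87 = 2.340000.
After n steps the width is (b−a)/2^n; need (b−a)/2^n ≤ 1e-2.
So n ≥ log₂(2.340000/1e-2) = log₂(234.0000) ≈ 7.8704.
Hence n = 8.

8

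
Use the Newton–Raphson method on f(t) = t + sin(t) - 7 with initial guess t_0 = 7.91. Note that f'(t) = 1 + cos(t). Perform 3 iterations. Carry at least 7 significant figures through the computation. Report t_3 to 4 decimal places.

Newton update: t ← t − f(t)/f'(t).
t_0 = 7.910000: f = 1.908431, f' = 0.944011 → t_1 = 7.910000 - (1.908431)/(0.944011) = 5.888380
t_1 = 5.888380: f = -1.496249, f' = 1.923071 → t_2 = 5.888380 - (-1.496249)/(1.923071) = 6.666431
t_2 = 6.666431: f = 0.040364, f' = 1.927456 → t_3 = 6.666431 - (0.040364)/(1.927456) = 6.645490

6.6455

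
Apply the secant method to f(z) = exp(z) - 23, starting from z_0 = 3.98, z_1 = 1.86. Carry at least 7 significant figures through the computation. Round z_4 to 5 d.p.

3.01461

f(z_0) = 30.517034, f(z_1) = -16.576263
z_2 = 1.860000 - (-16.576263)·(1.860000 - 3.980000)/(-16.576263 - (30.517034)) = 2.606214; f(z_2) = -9.452338
z_3 = 2.606214 - (-9.452338)·(2.606214 - 1.860000)/(-9.452338 - (-16.576263)) = 3.596324; f(z_3) = 13.463931
z_4 = 3.596324 - (13.463931)·(3.596324 - 2.606214)/(13.463931 - (-9.452338)) = 3.014607; f(z_4) = -2.618915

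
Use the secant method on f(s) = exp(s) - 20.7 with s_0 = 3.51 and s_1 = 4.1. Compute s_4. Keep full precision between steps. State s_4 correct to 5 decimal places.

3.03838

f(s_0) = 12.748268, f(s_1) = 39.640288
s_2 = 4.100000 - (39.640288)·(4.100000 - 3.510000)/(39.640288 - (12.748268)) = 3.230308; f(s_2) = 4.587449
s_3 = 3.230308 - (4.587449)·(3.230308 - 4.100000)/(4.587449 - (39.640288)) = 3.116490; f(s_3) = 1.867020
s_4 = 3.116490 - (1.867020)·(3.116490 - 3.230308)/(1.867020 - (4.587449)) = 3.038376; f(s_4) = 0.171326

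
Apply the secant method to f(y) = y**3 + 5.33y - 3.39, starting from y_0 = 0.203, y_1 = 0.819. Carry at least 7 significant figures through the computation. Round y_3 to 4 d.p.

0.5948

Secant update: y_(k+1) = y_k − f(y_k)·(y_k − y_(k-1))/(f(y_k) − f(y_(k-1))).
f(y_0) = -2.299645, f(y_1) = 1.524623
y_2 = 0.819000 - (1.524623)·(0.819000 - 0.203000)/(1.524623 - (-2.299645)) = 0.573419; f(y_2) = -0.145132
y_3 = 0.573419 - (-0.145132)·(0.573419 - 0.819000)/(-0.145132 - (1.524623)) = 0.594764; f(y_3) = -0.009511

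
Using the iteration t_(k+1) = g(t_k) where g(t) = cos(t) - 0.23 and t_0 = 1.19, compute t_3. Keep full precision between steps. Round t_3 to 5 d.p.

0.49485

t_1 = g(1.190000) = 0.141660
t_2 = g(0.141660) = 0.759983
t_3 = g(0.759983) = 0.494848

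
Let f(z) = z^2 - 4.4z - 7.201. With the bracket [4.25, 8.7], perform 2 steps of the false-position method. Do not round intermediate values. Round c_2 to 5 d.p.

False-position update: c = (a·f(b) − b·f(a))/(f(b) − f(a)); replace the endpoint whose sign matches f(c).
f(4.250000) = -7.838500, f(8.700000) = 30.209000
step 1: c = 5.166784, f(c) = -3.239195 < 0 → new bracket [5.166784, 8.700000]
step 2: c = 5.508948, f(c) = -1.091864 < 0 → new bracket [5.508948, 8.700000]

5.50895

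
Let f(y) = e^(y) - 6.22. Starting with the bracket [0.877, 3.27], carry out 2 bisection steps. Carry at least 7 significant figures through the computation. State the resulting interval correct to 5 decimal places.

[1.47525, 2.07350]

f(0.877000) = -3.816322, f(3.270000) = 20.091339 (opposite signs)
step 1: m = 2.073500, f(m) = 1.732609 > 0 → root in [0.877000, 2.073500]
step 2: m = 1.475250, f(m) = -1.847871 < 0 → root in [1.475250, 2.073500]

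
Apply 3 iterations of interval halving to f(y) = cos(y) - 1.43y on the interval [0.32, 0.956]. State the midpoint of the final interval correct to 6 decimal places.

f(0.320000) = 0.491635, f(0.956000) = -0.790288 (opposite signs)
step 1: m = 0.638000, f(m) = -0.109051 < 0 → root in [0.320000, 0.638000]
step 2: m = 0.479000, f(m) = 0.202486 > 0 → root in [0.479000, 0.638000]
step 3: m = 0.558500, f(m) = 0.049396 > 0 → root in [0.558500, 0.638000]
Midpoint of [0.558500, 0.638000] = 0.598250

0.598250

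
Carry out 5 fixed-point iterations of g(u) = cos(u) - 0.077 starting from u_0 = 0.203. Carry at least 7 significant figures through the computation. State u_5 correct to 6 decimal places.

u_1 = g(0.203000) = 0.902466
u_2 = g(0.902466) = 0.542676
u_3 = g(0.542676) = 0.779330
u_4 = g(0.779330) = 0.634385
u_5 = g(0.634385) = 0.728436

0.728436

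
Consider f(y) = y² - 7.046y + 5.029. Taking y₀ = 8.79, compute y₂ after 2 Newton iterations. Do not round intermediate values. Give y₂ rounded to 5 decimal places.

f'(y) = 2y - 7.046
y_0 = 8.790000: f = 20.358760, f' = 10.534000 → y_1 = 8.790000 - (20.358760)/(10.534000) = 6.857329
y_1 = 6.857329: f = 3.735219, f' = 6.668657 → y_2 = 6.857329 - (3.735219)/(6.668657) = 6.297213

6.29721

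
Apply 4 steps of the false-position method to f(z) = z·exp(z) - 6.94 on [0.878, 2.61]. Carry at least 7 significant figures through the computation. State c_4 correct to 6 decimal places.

1.442843

f(0.878000) = -4.827459, f(2.610000) = 28.553523
step 1: c = 1.128477, f(c) = -3.451941 < 0 → new bracket [1.128477, 2.610000]
step 2: c = 1.288266, f(c) = -2.268112 < 0 → new bracket [1.288266, 2.610000]
step 3: c = 1.385530, f(c) = -1.402112 < 0 → new bracket [1.385530, 2.610000]
step 4: c = 1.442843, f(c) = -0.832859 < 0 → new bracket [1.442843, 2.610000]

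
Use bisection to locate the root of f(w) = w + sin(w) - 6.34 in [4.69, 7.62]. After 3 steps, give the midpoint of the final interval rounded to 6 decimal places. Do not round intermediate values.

6.338125

f(4.690000) = -2.649749, f(7.620000) = 2.252751 (opposite signs)
step 1: m = 6.155000, f(m) = -0.312835 < 0 → root in [6.155000, 7.620000]
step 2: m = 6.887500, f(m) = 1.115698 > 0 → root in [6.155000, 6.887500]
step 3: m = 6.521250, f(m) = 0.417072 > 0 → root in [6.155000, 6.521250]
Midpoint of [6.155000, 6.521250] = 6.338125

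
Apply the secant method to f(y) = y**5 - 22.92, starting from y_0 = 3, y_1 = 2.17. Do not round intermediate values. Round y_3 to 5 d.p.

f(y_0) = 220.080000, f(y_1) = 25.197014
y_2 = 2.170000 - (25.197014)·(2.170000 - 3.000000)/(25.197014 - (220.080000)) = 2.062687; f(y_2) = 14.419321
y_3 = 2.062687 - (14.419321)·(2.062687 - 2.170000)/(14.419321 - (25.197014)) = 1.919114; f(y_3) = 3.111776

1.91911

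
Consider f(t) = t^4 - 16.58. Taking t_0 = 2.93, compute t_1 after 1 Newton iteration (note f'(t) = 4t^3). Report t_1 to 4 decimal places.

t_0 = 2.930000: f = 57.120508, f' = 100.615028 → t_1 = 2.930000 - (57.120508)/(100.615028) = 2.362287

2.3623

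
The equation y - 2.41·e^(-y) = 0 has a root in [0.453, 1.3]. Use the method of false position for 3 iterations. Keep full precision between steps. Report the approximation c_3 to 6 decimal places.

0.941374

False-position update: c = (a·f(b) − b·f(a))/(f(b) − f(a)); replace the endpoint whose sign matches f(c).
f(0.453000) = -1.079081, f(1.300000) = 0.643198
step 1: c = 0.983681, f(c) = 0.082505 > 0 → new bracket [0.453000, 0.983681]
step 2: c = 0.945988, f(c) = 0.010195 > 0 → new bracket [0.453000, 0.945988]
step 3: c = 0.941374, f(c) = 0.001253 > 0 → new bracket [0.453000, 0.941374]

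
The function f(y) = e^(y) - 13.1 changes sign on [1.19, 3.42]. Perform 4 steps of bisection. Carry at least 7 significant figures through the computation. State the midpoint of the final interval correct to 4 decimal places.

2.5141

f(1.190000) = -9.812919, f(3.420000) = 17.469415 (opposite signs)
step 1: m = 2.305000, f(m) = -3.075822 < 0 → root in [2.305000, 3.420000]
step 2: m = 2.862500, f(m) = 4.405235 > 0 → root in [2.305000, 2.862500]
step 3: m = 2.583750, f(m) = 0.146720 > 0 → root in [2.305000, 2.583750]
step 4: m = 2.444375, f(m) = -1.576655 < 0 → root in [2.444375, 2.583750]
Midpoint of [2.444375, 2.583750] = 2.514062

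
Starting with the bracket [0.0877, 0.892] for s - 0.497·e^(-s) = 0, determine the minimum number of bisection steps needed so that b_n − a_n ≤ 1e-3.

Initial width b − a = 0.892 − 0.0877 = 0.804300.
After n steps the width is (b−a)/2^n; need (b−a)/2^n ≤ 1e-3.
So n ≥ log₂(0.804300/1e-3) = log₂(804.3000) ≈ 9.6516.
Hence n = 10.

10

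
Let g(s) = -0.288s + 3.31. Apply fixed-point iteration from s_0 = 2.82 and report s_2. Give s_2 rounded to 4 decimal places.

2.5906

s_1 = g(2.820000) = 2.497840
s_2 = g(2.497840) = 2.590622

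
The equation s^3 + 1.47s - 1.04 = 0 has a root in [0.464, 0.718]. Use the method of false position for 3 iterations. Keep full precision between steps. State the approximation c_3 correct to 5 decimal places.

0.57678

f(0.464000) = -0.258023, f(0.718000) = 0.385606
step 1: c = 0.565825, f(c) = -0.027083 < 0 → new bracket [0.565825, 0.718000]
step 2: c = 0.575812, f(c) = -0.002641 < 0 → new bracket [0.575812, 0.718000]
step 3: c = 0.576779, f(c) = -0.000255 < 0 → new bracket [0.576779, 0.718000]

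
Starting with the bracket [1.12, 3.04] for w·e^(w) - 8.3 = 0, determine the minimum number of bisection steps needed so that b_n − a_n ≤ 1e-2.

Initial width b − a = 3.04 − 1.12 = 1.920000.
After n steps the width is (b−a)/2^n; need (b−a)/2^n ≤ 1e-2.
So n ≥ log₂(1.920000/1e-2) = log₂(192.0000) ≈ 7.5850.
Hence n = 8.

8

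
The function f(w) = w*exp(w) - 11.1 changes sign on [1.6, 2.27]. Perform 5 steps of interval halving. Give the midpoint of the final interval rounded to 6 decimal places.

f(1.600000) = -3.175148, f(2.270000) = 10.872240 (opposite signs)
step 1: m = 1.935000, f(m) = 2.298025 > 0 → root in [1.600000, 1.935000]
step 2: m = 1.767500, f(m) = -0.749176 < 0 → root in [1.767500, 1.935000]
step 3: m = 1.851250, f(m) = 0.688342 > 0 → root in [1.767500, 1.851250]
step 4: m = 1.809375, f(m) = -0.050817 < 0 → root in [1.809375, 1.851250]
step 5: m = 1.830313, f(m) = 0.313527 > 0 → root in [1.809375, 1.830313]
Midpoint of [1.809375, 1.830313] = 1.819844

1.819844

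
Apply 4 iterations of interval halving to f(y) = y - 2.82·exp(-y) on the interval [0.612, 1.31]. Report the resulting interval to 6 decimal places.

f(0.612000) = -0.917188, f(1.310000) = 0.549107 (opposite signs)
step 1: m = 0.961000, f(m) = -0.117679 < 0 → root in [0.961000, 1.310000]
step 2: m = 1.135500, f(m) = 0.229543 > 0 → root in [0.961000, 1.135500]
step 3: m = 1.048250, f(m) = 0.059697 > 0 → root in [0.961000, 1.048250]
step 4: m = 1.004625, f(m) = -0.028008 < 0 → root in [1.004625, 1.048250]

[1.004625, 1.048250]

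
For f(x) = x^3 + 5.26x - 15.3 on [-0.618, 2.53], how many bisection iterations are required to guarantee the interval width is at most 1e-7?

Initial width b − a = 2.53 − -0.618 = 3.148000.
After n steps the width is (b−a)/2^n; need (b−a)/2^n ≤ 1e-7.
So n ≥ log₂(3.148000/1e-7) = log₂(31480000.0000) ≈ 24.9079.
Hence n = 25.

25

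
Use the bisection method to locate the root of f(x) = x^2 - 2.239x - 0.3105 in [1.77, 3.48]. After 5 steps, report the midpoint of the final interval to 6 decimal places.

f(1.770000) = -1.140630, f(3.480000) = 4.008180 (opposite signs)
step 1: m = 2.625000, f(m) = 0.702750 > 0 → root in [1.770000, 2.625000]
step 2: m = 2.197500, f(m) = -0.401696 < 0 → root in [2.197500, 2.625000]
step 3: m = 2.411250, f(m) = 0.104838 > 0 → root in [2.197500, 2.411250]
step 4: m = 2.304375, f(m) = -0.159851 < 0 → root in [2.304375, 2.411250]
step 5: m = 2.357812, f(m) = -0.030362 < 0 → root in [2.357812, 2.411250]
Midpoint of [2.357812, 2.411250] = 2.384531

2.384531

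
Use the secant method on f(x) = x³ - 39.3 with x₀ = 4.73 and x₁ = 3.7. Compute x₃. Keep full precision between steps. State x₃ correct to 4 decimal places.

f(x_0) = 66.523817, f(x_1) = 11.353000
x_2 = 3.700000 - (11.353000)·(3.700000 - 4.730000)/(11.353000 - (66.523817)) = 3.488048; f(x_2) = 3.137246
x_3 = 3.488048 - (3.137246)·(3.488048 - 3.700000)/(3.137246 - (11.353000)) = 3.407112; f(x_3) = 0.251159

3.4071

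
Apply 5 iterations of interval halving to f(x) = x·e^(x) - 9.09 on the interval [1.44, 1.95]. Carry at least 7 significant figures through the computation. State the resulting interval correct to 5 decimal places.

[1.67906, 1.69500]

f(1.440000) = -3.012198, f(1.950000) = 4.615941 (opposite signs)
step 1: m = 1.695000, f(m) = 0.142065 > 0 → root in [1.440000, 1.695000]
step 2: m = 1.567500, f(m) = -1.574391 < 0 → root in [1.567500, 1.695000]
step 3: m = 1.631250, f(m) = -0.753891 < 0 → root in [1.631250, 1.695000]
step 4: m = 1.663125, f(m) = -0.315732 < 0 → root in [1.663125, 1.695000]
step 5: m = 1.679062, f(m) = -0.089338 < 0 → root in [1.679062, 1.695000]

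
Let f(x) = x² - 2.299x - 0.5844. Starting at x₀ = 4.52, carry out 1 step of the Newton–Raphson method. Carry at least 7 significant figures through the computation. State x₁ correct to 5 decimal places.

3.11746

Newton update: x ← x − f(x)/f'(x).
f'(x) = 2x - 2.299
x_0 = 4.520000: f = 9.454520, f' = 6.741000 → x_1 = 4.520000 - (9.454520)/(6.741000) = 3.117460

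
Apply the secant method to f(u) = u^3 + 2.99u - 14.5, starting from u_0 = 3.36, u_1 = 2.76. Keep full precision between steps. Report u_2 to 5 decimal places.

2.28594

f(u_0) = 33.479456, f(u_1) = 14.776976
u_2 = 2.760000 - (14.776976)·(2.760000 - 3.360000)/(14.776976 - (33.479456)) = 2.285935; f(u_2) = 4.280102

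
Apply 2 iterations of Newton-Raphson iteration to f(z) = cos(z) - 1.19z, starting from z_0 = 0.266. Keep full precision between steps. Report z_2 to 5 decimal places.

0.66306

f'(z) = -sin(z) - 1.19
z_0 = 0.266000: f = 0.648290, f' = -1.452874 → z_1 = 0.266000 - (0.648290)/(-1.452874) = 0.712212
z_1 = 0.712212: f = -0.090614, f' = -1.843510 → z_2 = 0.712212 - (-0.090614)/(-1.843510) = 0.663059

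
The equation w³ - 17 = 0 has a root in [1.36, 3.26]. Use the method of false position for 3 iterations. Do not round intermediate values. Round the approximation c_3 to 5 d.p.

2.55142

f(1.360000) = -14.484544, f(3.260000) = 17.645976
step 1: c = 2.216526, f(c) = -6.110232 < 0 → new bracket [2.216526, 3.260000]
step 2: c = 2.484914, f(c) = -1.656166 < 0 → new bracket [2.484914, 3.260000]
step 3: c = 2.551418, f(c) = -0.390953 < 0 → new bracket [2.551418, 3.260000]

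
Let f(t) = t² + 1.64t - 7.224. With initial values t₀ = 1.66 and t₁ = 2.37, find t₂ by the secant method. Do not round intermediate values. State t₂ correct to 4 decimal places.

f(t_0) = -1.746000, f(t_1) = 2.279700
t_2 = 2.370000 - (2.279700)·(2.370000 - 1.660000)/(2.279700 - (-1.746000)) = 1.967937; f(t_2) = -0.123810

1.9679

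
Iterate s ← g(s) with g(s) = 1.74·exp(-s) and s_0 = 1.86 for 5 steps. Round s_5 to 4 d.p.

0.5811

s_1 = g(1.860000) = 0.270870
s_2 = g(0.270870) = 1.327125
s_3 = g(1.327125) = 0.461516
s_4 = g(0.461516) = 1.096770
s_5 = g(1.096770) = 0.581069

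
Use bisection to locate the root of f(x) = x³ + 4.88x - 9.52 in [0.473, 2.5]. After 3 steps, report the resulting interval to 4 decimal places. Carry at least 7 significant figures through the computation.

f(0.473000) = -7.105936, f(2.500000) = 18.305000 (opposite signs)
step 1: m = 1.486500, f(m) = 1.018813 > 0 → root in [0.473000, 1.486500]
step 2: m = 0.979750, f(m) = -3.798348 < 0 → root in [0.979750, 1.486500]
step 3: m = 1.233125, f(m) = -1.627263 < 0 → root in [1.233125, 1.486500]

[1.2331, 1.4865]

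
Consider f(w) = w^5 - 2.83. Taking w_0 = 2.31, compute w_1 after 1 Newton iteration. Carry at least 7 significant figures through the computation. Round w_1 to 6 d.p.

1.867878

Newton update: w ← w − f(w)/f'(w).
f'(w) = 5w^4
w_0 = 2.310000: f = 62.944855, f' = 142.369816 → w_1 = 2.310000 - (62.944855)/(142.369816) = 1.867878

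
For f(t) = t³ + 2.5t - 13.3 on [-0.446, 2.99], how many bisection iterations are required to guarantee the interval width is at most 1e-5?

Initial width b − a = 2.99 − -0.446 = 3.436000.
After n steps the width is (b−a)/2^n; need (b−a)/2^n ≤ 1e-5.
So n ≥ log₂(3.436000/1e-5) = log₂(343600.0000) ≈ 18.3904.
Hence n = 19.

19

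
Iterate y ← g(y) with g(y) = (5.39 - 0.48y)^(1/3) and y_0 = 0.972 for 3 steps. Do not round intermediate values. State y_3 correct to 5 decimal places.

y_1 = g(0.972000) = 1.701203
y_2 = g(1.701203) = 1.659894
y_3 = g(1.659894) = 1.662290

1.66229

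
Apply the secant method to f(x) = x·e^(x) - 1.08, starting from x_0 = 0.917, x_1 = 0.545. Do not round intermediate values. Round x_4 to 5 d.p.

0.59543

f(x_0) = 1.214127, f(x_1) = -0.140088
x_2 = 0.545000 - (-0.140088)·(0.545000 - 0.917000)/(-0.140088 - (1.214127)) = 0.583482; f(x_2) = -0.034244
x_3 = 0.583482 - (-0.034244)·(0.583482 - 0.545000)/(-0.034244 - (-0.140088)) = 0.595932; f(x_3) = 0.001451
x_4 = 0.595932 - (0.001451)·(0.595932 - 0.583482)/(0.001451 - (-0.034244)) = 0.595426; f(x_4) = -0.000014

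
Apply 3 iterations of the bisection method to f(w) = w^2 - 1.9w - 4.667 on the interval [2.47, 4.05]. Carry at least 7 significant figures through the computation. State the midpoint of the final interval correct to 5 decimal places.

f(2.470000) = -3.259100, f(4.050000) = 4.040500 (opposite signs)
step 1: m = 3.260000, f(m) = -0.233400 < 0 → root in [3.260000, 4.050000]
step 2: m = 3.655000, f(m) = 1.747525 > 0 → root in [3.260000, 3.655000]
step 3: m = 3.457500, f(m) = 0.718056 > 0 → root in [3.260000, 3.457500]
Midpoint of [3.260000, 3.457500] = 3.358750

3.35875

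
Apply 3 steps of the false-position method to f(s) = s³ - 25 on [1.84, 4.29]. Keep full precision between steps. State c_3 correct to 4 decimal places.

False-position update: c = (a·f(b) − b·f(a))/(f(b) − f(a)); replace the endpoint whose sign matches f(c).
f(1.840000) = -18.770496, f(4.290000) = 53.953589
step 1: c = 2.472359, f(c) = -9.887563 < 0 → new bracket [2.472359, 4.290000]
step 2: c = 2.753871, f(c) = -4.115185 < 0 → new bracket [2.753871, 4.290000]
step 3: c = 2.862732, f(c) = -1.539234 < 0 → new bracket [2.862732, 4.290000]

2.8627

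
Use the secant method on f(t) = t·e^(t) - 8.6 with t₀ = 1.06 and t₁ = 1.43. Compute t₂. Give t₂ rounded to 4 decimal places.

f(t_0) = -5.540447, f(t_1) = -2.624460
t_2 = 1.430000 - (-2.624460)·(1.430000 - 1.060000)/(-2.624460 - (-5.540447)) = 1.763009; f(t_2) = 1.678263

1.7630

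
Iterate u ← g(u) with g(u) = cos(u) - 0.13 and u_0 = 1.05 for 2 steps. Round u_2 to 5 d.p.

0.80320

u_1 = g(1.050000) = 0.367571
u_2 = g(0.367571) = 0.803203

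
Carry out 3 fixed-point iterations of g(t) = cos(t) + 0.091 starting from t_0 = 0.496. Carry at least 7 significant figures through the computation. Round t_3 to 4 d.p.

0.8835

t_1 = g(0.496000) = 0.970493
t_2 = g(0.970493) = 0.655893
t_3 = g(0.655893) = 0.883504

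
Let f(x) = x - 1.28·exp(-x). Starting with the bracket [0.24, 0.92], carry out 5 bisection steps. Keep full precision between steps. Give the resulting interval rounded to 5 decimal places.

f(0.240000) = -0.766884, f(0.920000) = 0.409896 (opposite signs)
step 1: m = 0.580000, f(m) = -0.136670 < 0 → root in [0.580000, 0.920000]
step 2: m = 0.750000, f(m) = 0.145371 > 0 → root in [0.580000, 0.750000]
step 3: m = 0.665000, f(m) = 0.006730 > 0 → root in [0.580000, 0.665000]
step 4: m = 0.622500, f(m) = -0.064350 < 0 → root in [0.622500, 0.665000]
step 5: m = 0.643750, f(m) = -0.028658 < 0 → root in [0.643750, 0.665000]

[0.64375, 0.66500]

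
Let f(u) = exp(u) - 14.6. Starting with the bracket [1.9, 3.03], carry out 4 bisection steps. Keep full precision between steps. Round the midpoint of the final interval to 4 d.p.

f(1.900000) = -7.914106, f(3.030000) = 6.097233 (opposite signs)
step 1: m = 2.465000, f(m) = -2.836518 < 0 → root in [2.465000, 3.030000]
step 2: m = 2.747500, f(m) = 1.003574 > 0 → root in [2.465000, 2.747500]
step 3: m = 2.606250, f(m) = -1.051850 < 0 → root in [2.606250, 2.747500]
step 4: m = 2.676875, f(m) = -0.060414 < 0 → root in [2.676875, 2.747500]
Midpoint of [2.676875, 2.747500] = 2.712187

2.7122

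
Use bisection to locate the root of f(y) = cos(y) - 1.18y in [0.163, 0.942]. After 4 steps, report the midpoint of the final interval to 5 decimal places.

f(0.163000) = 0.794405, f(0.942000) = -0.523388 (opposite signs)
step 1: m = 0.552500, f(m) = 0.199265 > 0 → root in [0.552500, 0.942000]
step 2: m = 0.747250, f(m) = -0.148194 < 0 → root in [0.552500, 0.747250]
step 3: m = 0.649875, f(m) = 0.029307 > 0 → root in [0.649875, 0.747250]
step 4: m = 0.698562, f(m) = -0.058536 < 0 → root in [0.649875, 0.698562]
Midpoint of [0.649875, 0.698562] = 0.674219

0.67422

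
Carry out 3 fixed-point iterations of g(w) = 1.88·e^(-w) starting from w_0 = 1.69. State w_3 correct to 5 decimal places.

0.49775

w_1 = g(1.690000) = 0.346897
w_2 = g(0.346897) = 1.328931
w_3 = g(1.328931) = 0.497749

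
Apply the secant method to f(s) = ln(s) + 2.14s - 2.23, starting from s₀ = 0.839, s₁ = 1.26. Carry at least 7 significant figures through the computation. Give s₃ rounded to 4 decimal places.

1.0286

f(s_0) = -0.610085, f(s_1) = 0.697512
s_2 = 1.260000 - (0.697512)·(1.260000 - 0.839000)/(0.697512 - (-0.610085)) = 1.035426; f(s_2) = 0.020624
s_3 = 1.035426 - (0.020624)·(1.035426 - 1.260000)/(0.020624 - (0.697512)) = 1.028583; f(s_3) = -0.000649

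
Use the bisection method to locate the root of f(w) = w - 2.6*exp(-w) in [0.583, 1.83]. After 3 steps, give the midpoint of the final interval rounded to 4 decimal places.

0.9727

f(0.583000) = -0.868375, f(1.830000) = 1.412925 (opposite signs)
step 1: m = 1.206500, f(m) = 0.428469 > 0 → root in [0.583000, 1.206500]
step 2: m = 0.894750, f(m) = -0.167895 < 0 → root in [0.894750, 1.206500]
step 3: m = 1.050625, f(m) = 0.141355 > 0 → root in [0.894750, 1.050625]
Midpoint of [0.894750, 1.050625] = 0.972688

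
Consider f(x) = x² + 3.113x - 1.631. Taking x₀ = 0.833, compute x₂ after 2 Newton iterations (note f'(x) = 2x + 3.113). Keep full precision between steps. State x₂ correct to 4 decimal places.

Newton update: x ← x − f(x)/f'(x).
x_0 = 0.833000: f = 1.656018, f' = 4.779000 → x_1 = 0.833000 - (1.656018)/(4.779000) = 0.486480
x_1 = 0.486480: f = 0.120076, f' = 4.085960 → x_2 = 0.486480 - (0.120076)/(4.085960) = 0.457093

0.4571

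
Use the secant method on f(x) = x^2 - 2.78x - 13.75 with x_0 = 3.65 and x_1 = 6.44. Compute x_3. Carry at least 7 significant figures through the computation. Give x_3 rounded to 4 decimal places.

f(x_0) = -10.574500, f(x_1) = 9.820400
x_2 = 6.440000 - (9.820400)·(6.440000 - 3.650000)/(9.820400 - (-10.574500)) = 5.096580; f(x_2) = -1.943365
x_3 = 5.096580 - (-1.943365)·(5.096580 - 6.440000)/(-1.943365 - (9.820400)) = 5.318512; f(x_3) = -0.248894

5.3185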